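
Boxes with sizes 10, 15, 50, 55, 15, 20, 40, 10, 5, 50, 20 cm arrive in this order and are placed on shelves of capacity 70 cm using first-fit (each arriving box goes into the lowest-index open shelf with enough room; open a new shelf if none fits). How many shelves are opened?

  10 → shelf 1 (new)  [load 10/70]
  15 → shelf 1  [load 25/70]
  50 → shelf 2 (new)  [load 50/70]
  55 → shelf 3 (new)  [load 55/70]
  15 → shelf 1  [load 40/70]
  20 → shelf 1  [load 60/70]
  40 → shelf 4 (new)  [load 40/70]
  10 → shelf 1  [load 70/70]
  5 → shelf 2  [load 55/70]
  50 → shelf 5 (new)  [load 50/70]
  20 → shelf 4  [load 60/70]
5 shelves opened.

5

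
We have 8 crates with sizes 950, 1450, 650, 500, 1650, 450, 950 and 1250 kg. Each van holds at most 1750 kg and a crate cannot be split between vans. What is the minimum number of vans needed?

Total = 1650 + 1450 + 1250 + 950 + 950 + 650 + 500 + 450 = 7850 kg.
Lower bound: ⌈7850/1750⌉ = 5 vans.
A packing using 5 vans:
  van 1: 1650 = 1650
  van 2: 1450 = 1450
  van 3: 1250 + 500 = 1750
  van 4: 950 + 650 = 1600
  van 5: 950 + 450 = 1400
This matches the lower bound, so 5 is optimal.

5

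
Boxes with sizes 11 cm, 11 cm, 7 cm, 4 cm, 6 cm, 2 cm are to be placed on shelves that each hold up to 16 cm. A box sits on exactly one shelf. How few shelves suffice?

Total = 11 + 11 + 7 + 6 + 4 + 2 = 41 cm.
Lower bound: ⌈41/16⌉ = 3 shelves.
A packing using 3 shelves:
  shelf 1: 11 + 4 = 15
  shelf 2: 11 + 2 = 13
  shelf 3: 7 + 6 = 13
This matches the lower bound, so 3 is optimal.

3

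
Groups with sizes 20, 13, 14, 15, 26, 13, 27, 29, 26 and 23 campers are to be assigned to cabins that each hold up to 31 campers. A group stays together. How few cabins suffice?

Total = 29 + 27 + 26 + 26 + 23 + 20 + 15 + 14 + 13 + 13 = 206 campers.
Lower bound: ⌈206/31⌉ = 7 cabins.
A packing using 8 cabins:
  cabin 1: 29 = 29
  cabin 2: 27 = 27
  cabin 3: 26 = 26
  cabin 4: 26 = 26
  cabin 5: 23 = 23
  cabin 6: 20 = 20
  cabin 7: 15 + 14 = 29
  cabin 8: 13 + 13 = 26
No arrangement into 7 cabins stays within capacity, so 8 is optimal.

8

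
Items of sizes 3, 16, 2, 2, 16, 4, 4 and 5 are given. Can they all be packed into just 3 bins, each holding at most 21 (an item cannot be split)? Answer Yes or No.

A valid assignment using 3 bins:
  bin 1: 16 + 5 = 21
  bin 2: 16 + 4 = 20
  bin 3: 4 + 3 + 2 + 2 = 11
Every load is within 21, so 3 bins suffice.

Yes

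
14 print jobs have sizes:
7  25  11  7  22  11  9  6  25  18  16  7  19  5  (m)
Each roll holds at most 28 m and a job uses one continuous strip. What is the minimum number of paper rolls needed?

Total = 25 + 25 + 22 + 19 + 18 + 16 + 11 + 11 + 9 + 7 + 7 + 7 + 6 + 5 = 188 m.
Lower bound: ⌈188/28⌉ = 7 paper rolls.
A packing using 8 paper rolls:
  roll 1: 25 = 25
  roll 2: 25 = 25
  roll 3: 22 + 6 = 28
  roll 4: 19 + 9 = 28
  roll 5: 18 + 7 = 25
  roll 6: 16 + 11 = 27
  roll 7: 11 + 7 + 7 = 25
  roll 8: 5 = 5
No arrangement into 7 paper rolls stays within capacity, so 8 is optimal.

8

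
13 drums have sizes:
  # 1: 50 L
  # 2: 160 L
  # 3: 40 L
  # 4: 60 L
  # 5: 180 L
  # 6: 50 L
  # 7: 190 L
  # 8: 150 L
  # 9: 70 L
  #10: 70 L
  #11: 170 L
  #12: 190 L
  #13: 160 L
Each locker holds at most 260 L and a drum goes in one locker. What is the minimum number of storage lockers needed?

Total = 190 + 190 + 180 + 170 + 160 + 160 + 150 + 70 + 70 + 60 + 50 + 50 + 40 = 1540 L.
Lower bound: ⌈1540/260⌉ = 6 storage lockers.
Also, 7 drums each exceed 130 L, and no two of those can share a locker, so at least 7 storage lockers are needed.
A packing using 7 storage lockers:
  locker 1: 190 + 70 = 260
  locker 2: 190 + 70 = 260
  locker 3: 180 + 60 = 240
  locker 4: 170 + 50 + 40 = 260
  locker 5: 160 + 50 = 210
  locker 6: 160 = 160
  locker 7: 150 = 150
This matches the lower bound, so 7 is optimal.

7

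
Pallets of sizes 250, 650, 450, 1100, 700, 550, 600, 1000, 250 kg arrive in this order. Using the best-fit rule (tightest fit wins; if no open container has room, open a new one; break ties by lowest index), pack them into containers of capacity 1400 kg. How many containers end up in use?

5

  250 → container 1 (new)  [load 250/1400]
  650 → container 1  [load 900/1400]
  450 → container 1  [load 1350/1400]
  1100 → container 2 (new)  [load 1100/1400]
  700 → container 3 (new)  [load 700/1400]
  550 → container 3  [load 1250/1400]
  600 → container 4 (new)  [load 600/1400]
  1000 → container 5 (new)  [load 1000/1400]
  250 → container 2  [load 1350/1400]
5 containers opened.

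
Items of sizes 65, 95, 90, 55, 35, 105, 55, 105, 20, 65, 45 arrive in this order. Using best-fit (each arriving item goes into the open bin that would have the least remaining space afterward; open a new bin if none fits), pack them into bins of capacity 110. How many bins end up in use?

7

  65 → bin 1 (new)  [load 65/110]
  95 → bin 2 (new)  [load 95/110]
  90 → bin 3 (new)  [load 90/110]
  55 → bin 4 (new)  [load 55/110]
  35 → bin 1  [load 100/110]
  105 → bin 5 (new)  [load 105/110]
  55 → bin 4  [load 110/110]
  105 → bin 6 (new)  [load 105/110]
  20 → bin 3  [load 110/110]
  65 → bin 7 (new)  [load 65/110]
  45 → bin 7  [load 110/110]
7 bins opened.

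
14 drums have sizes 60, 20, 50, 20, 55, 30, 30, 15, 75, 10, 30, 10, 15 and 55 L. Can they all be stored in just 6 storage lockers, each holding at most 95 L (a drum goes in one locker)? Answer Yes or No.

Yes

A valid assignment using 5 storage lockers:
  locker 1: 75 + 20 = 95
  locker 2: 60 + 20 + 15 = 95
  locker 3: 55 + 30 + 10 = 95
  locker 4: 55 + 30 + 10 = 95
  locker 5: 50 + 30 + 15 = 95
That uses only 5 ≤ 6, so 6 storage lockers are enough.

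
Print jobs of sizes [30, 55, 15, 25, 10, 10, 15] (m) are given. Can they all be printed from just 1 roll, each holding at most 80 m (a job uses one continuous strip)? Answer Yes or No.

No

Total = 160 m; ⌈160/80⌉ = 2.
At least 2 paper rolls are required, but only 1 is allowed.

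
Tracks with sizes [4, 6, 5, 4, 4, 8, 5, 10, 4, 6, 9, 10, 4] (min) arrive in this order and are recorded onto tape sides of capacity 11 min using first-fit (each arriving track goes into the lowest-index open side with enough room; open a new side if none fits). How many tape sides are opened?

  4 → side 1 (new)  [load 4/11]
  6 → side 1  [load 10/11]
  5 → side 2 (new)  [load 5/11]
  4 → side 2  [load 9/11]
  4 → side 3 (new)  [load 4/11]
  8 → side 4 (new)  [load 8/11]
  5 → side 3  [load 9/11]
  10 → side 5 (new)  [load 10/11]
  4 → side 6 (new)  [load 4/11]
  6 → side 6  [load 10/11]
  9 → side 7 (new)  [load 9/11]
  10 → side 8 (new)  [load 10/11]
  4 → side 9 (new)  [load 4/11]
9 tape sides opened.

9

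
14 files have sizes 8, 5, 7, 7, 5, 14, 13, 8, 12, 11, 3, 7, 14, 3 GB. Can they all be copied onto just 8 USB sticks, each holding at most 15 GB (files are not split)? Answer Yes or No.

Total = 117 GB; ⌈117/15⌉ = 8.
The bound of 8 does not rule out 8, but exhaustive search shows no assignment into 8 USB sticks of capacity 15 GB exists — the minimum is 9.

No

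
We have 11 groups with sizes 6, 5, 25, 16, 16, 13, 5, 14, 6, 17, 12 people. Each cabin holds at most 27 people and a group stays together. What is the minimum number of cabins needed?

6

Total = 25 + 17 + 16 + 16 + 14 + 13 + 12 + 6 + 6 + 5 + 5 = 135 people.
Lower bound: ⌈135/27⌉ = 5 cabins.
A packing using 6 cabins:
  cabin 1: 25 = 25
  cabin 2: 17 + 6 = 23
  cabin 3: 16 + 6 + 5 = 27
  cabin 4: 16 + 5 = 21
  cabin 5: 14 + 13 = 27
  cabin 6: 12 = 12
No arrangement into 5 cabins stays within capacity, so 6 is optimal.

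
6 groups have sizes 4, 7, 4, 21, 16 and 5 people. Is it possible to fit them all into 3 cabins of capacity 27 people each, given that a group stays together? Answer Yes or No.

Yes

A valid assignment using 3 cabins:
  cabin 1: 21 + 5 = 26
  cabin 2: 16 + 7 + 4 = 27
  cabin 3: 4 = 4
Every load is within 27 people, so 3 cabins suffice.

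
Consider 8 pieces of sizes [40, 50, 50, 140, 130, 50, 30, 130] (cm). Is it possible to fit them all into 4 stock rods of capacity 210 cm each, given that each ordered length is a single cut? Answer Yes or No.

Yes

A valid assignment using 4 stock rods:
  stock rod 1: 140 + 50 = 190
  stock rod 2: 130 + 50 + 30 = 210
  stock rod 3: 130 + 50 = 180
  stock rod 4: 40 = 40
Every load is within 210 cm, so 4 stock rods suffice.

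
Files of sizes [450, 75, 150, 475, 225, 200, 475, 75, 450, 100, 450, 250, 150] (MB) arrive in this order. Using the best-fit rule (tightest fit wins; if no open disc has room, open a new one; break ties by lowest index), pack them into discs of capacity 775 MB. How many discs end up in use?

5

  450 → disc 1 (new)  [load 450/775]
  75 → disc 1  [load 525/775]
  150 → disc 1  [load 675/775]
  475 → disc 2 (new)  [load 475/775]
  225 → disc 2  [load 700/775]
  200 → disc 3 (new)  [load 200/775]
  475 → disc 3  [load 675/775]
  75 → disc 2  [load 775/775]
  450 → disc 4 (new)  [load 450/775]
  100 → disc 1  [load 775/775]
  450 → disc 5 (new)  [load 450/775]
  250 → disc 4  [load 700/775]
  150 → disc 5  [load 600/775]
5 discs opened.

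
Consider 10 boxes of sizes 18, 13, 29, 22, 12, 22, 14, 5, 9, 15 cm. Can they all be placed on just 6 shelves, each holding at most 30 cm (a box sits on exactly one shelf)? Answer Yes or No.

A valid assignment using 6 shelves:
  shelf 1: 29 = 29
  shelf 2: 22 + 5 = 27
  shelf 3: 22 = 22
  shelf 4: 18 + 12 = 30
  shelf 5: 15 + 14 = 29
  shelf 6: 13 + 9 = 22
Every load is within 30 cm, so 6 shelves suffice.

Yes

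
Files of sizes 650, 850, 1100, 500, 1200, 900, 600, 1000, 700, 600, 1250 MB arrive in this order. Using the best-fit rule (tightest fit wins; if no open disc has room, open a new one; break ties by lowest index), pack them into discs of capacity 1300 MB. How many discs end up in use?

  650 → disc 1 (new)  [load 650/1300]
  850 → disc 2 (new)  [load 850/1300]
  1100 → disc 3 (new)  [load 1100/1300]
  500 → disc 1  [load 1150/1300]
  1200 → disc 4 (new)  [load 1200/1300]
  900 → disc 5 (new)  [load 900/1300]
  600 → disc 6 (new)  [load 600/1300]
  1000 → disc 7 (new)  [load 1000/1300]
  700 → disc 6  [load 1300/1300]
  600 → disc 8 (new)  [load 600/1300]
  1250 → disc 9 (new)  [load 1250/1300]
9 discs opened.

9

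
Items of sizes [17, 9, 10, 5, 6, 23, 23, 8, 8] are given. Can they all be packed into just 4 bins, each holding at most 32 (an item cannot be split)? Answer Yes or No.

Yes

A valid assignment using 4 bins:
  bin 1: 23 + 9 = 32
  bin 2: 23 + 8 = 31
  bin 3: 17 + 10 + 5 = 32
  bin 4: 8 + 6 = 14
Every load is within 32, so 4 bins suffice.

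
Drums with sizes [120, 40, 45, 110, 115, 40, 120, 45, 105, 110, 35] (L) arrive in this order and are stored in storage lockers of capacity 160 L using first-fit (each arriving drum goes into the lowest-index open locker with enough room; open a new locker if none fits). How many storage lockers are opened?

6

  120 → locker 1 (new)  [load 120/160]
  40 → locker 1  [load 160/160]
  45 → locker 2 (new)  [load 45/160]
  110 → locker 2  [load 155/160]
  115 → locker 3 (new)  [load 115/160]
  40 → locker 3  [load 155/160]
  120 → locker 4 (new)  [load 120/160]
  45 → locker 5 (new)  [load 45/160]
  105 → locker 5  [load 150/160]
  110 → locker 6 (new)  [load 110/160]
  35 → locker 4  [load 155/160]
6 storage lockers opened.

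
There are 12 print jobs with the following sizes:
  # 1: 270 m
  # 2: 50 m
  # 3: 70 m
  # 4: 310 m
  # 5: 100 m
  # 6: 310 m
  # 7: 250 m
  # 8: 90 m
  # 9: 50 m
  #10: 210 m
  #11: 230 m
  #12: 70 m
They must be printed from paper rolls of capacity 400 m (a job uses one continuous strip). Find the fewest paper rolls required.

Total = 310 + 310 + 270 + 250 + 230 + 210 + 100 + 90 + 70 + 70 + 50 + 50 = 2010 m.
Lower bound: ⌈2010/400⌉ = 6 paper rolls.
A packing using 6 paper rolls:
  roll 1: 310 + 90 = 400
  roll 2: 310 + 70 = 380
  roll 3: 270 + 100 = 370
  roll 4: 250 + 70 + 50 = 370
  roll 5: 230 + 50 = 280
  roll 6: 210 = 210
This matches the lower bound, so 6 is optimal.

6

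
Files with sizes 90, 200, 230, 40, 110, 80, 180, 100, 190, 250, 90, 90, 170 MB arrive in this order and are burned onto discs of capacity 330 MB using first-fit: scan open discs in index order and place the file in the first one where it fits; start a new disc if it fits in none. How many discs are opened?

7

  90 → disc 1 (new)  [load 90/330]
  200 → disc 1  [load 290/330]
  230 → disc 2 (new)  [load 230/330]
  40 → disc 1  [load 330/330]
  110 → disc 3 (new)  [load 110/330]
  80 → disc 2  [load 310/330]
  180 → disc 3  [load 290/330]
  100 → disc 4 (new)  [load 100/330]
  190 → disc 4  [load 290/330]
  250 → disc 5 (new)  [load 250/330]
  90 → disc 6 (new)  [load 90/330]
  90 → disc 6  [load 180/330]
  170 → disc 7 (new)  [load 170/330]
7 discs opened.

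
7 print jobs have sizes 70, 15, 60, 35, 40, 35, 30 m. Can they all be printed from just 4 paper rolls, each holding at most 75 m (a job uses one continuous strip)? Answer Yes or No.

Yes

A valid assignment using 4 paper rolls:
  roll 1: 70 = 70
  roll 2: 60 + 15 = 75
  roll 3: 40 + 35 = 75
  roll 4: 35 + 30 = 65
Every load is within 75 m, so 4 paper rolls suffice.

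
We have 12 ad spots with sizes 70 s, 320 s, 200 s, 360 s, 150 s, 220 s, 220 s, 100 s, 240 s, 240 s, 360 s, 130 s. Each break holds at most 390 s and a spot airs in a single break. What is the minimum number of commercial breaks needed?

8

Total = 360 + 360 + 320 + 240 + 240 + 220 + 220 + 200 + 150 + 130 + 100 + 70 = 2610 s.
Lower bound: ⌈2610/390⌉ = 7 commercial breaks.
Also, 8 ad spots each exceed 195 s, and no two of those can share a break, so at least 8 commercial breaks are needed.
A packing using 8 commercial breaks:
  break 1: 360 = 360
  break 2: 360 = 360
  break 3: 320 + 70 = 390
  break 4: 240 + 150 = 390
  break 5: 240 + 130 = 370
  break 6: 220 + 100 = 320
  break 7: 220 = 220
  break 8: 200 = 200
This matches the lower bound, so 8 is optimal.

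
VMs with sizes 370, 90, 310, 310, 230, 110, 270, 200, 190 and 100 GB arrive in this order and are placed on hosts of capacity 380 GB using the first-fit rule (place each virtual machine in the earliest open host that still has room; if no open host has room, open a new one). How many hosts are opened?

  370 → host 1 (new)  [load 370/380]
  90 → host 2 (new)  [load 90/380]
  310 → host 3 (new)  [load 310/380]
  310 → host 4 (new)  [load 310/380]
  230 → host 2  [load 320/380]
  110 → host 5 (new)  [load 110/380]
  270 → host 5  [load 380/380]
  200 → host 6 (new)  [load 200/380]
  190 → host 7 (new)  [load 190/380]
  100 → host 6  [load 300/380]
7 hosts opened.

7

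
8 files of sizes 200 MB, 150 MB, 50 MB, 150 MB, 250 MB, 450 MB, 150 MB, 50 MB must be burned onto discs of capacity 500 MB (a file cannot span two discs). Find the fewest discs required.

3

Total = 450 + 250 + 200 + 150 + 150 + 150 + 50 + 50 = 1450 MB.
Lower bound: ⌈1450/500⌉ = 3 discs.
A packing using 3 discs:
  disc 1: 450 + 50 = 500
  disc 2: 250 + 200 + 50 = 500
  disc 3: 150 + 150 + 150 = 450
This matches the lower bound, so 3 is optimal.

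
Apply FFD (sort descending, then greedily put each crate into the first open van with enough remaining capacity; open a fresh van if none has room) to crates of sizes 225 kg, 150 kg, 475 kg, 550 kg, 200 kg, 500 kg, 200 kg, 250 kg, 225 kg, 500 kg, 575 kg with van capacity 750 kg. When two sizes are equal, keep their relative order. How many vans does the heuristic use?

Sorted descending: 575, 550, 500, 500, 475, 250, 225, 225, 200, 200, 150.
  575 → van 1 (new)  [load 575/750]
  550 → van 2 (new)  [load 550/750]
  500 → van 3 (new)  [load 500/750]
  500 → van 4 (new)  [load 500/750]
  475 → van 5 (new)  [load 475/750]
  250 → van 3  [load 750/750]
  225 → van 4  [load 725/750]
  225 → van 5  [load 700/750]
  200 → van 2  [load 750/750]
  200 → van 6 (new)  [load 200/750]
  150 → van 1  [load 725/750]
6 vans opened.

6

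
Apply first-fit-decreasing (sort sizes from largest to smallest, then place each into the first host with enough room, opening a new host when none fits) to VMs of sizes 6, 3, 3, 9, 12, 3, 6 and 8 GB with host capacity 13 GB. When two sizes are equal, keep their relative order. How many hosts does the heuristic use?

Sorted descending: 12, 9, 8, 6, 6, 3, 3, 3.
  12 → host 1 (new)  [load 12/13]
  9 → host 2 (new)  [load 9/13]
  8 → host 3 (new)  [load 8/13]
  6 → host 4 (new)  [load 6/13]
  6 → host 4  [load 12/13]
  3 → host 2  [load 12/13]
  3 → host 3  [load 11/13]
  3 → host 5 (new)  [load 3/13]
5 hosts opened.

5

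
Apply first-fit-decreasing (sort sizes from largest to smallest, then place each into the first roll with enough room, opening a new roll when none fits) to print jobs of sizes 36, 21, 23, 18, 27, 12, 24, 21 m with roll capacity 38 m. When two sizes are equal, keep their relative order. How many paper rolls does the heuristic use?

Sorted descending: 36, 27, 24, 23, 21, 21, 18, 12.
  36 → roll 1 (new)  [load 36/38]
  27 → roll 2 (new)  [load 27/38]
  24 → roll 3 (new)  [load 24/38]
  23 → roll 4 (new)  [load 23/38]
  21 → roll 5 (new)  [load 21/38]
  21 → roll 6 (new)  [load 21/38]
  18 → roll 7 (new)  [load 18/38]
  12 → roll 3  [load 36/38]
7 paper rolls opened.

7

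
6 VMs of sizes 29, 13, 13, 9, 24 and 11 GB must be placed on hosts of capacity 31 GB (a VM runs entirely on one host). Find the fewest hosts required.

4

Total = 29 + 24 + 13 + 13 + 11 + 9 = 99 GB.
Lower bound: ⌈99/31⌉ = 4 hosts.
A packing using 4 hosts:
  host 1: 29 = 29
  host 2: 24 = 24
  host 3: 13 + 13 = 26
  host 4: 11 + 9 = 20
This matches the lower bound, so 4 is optimal.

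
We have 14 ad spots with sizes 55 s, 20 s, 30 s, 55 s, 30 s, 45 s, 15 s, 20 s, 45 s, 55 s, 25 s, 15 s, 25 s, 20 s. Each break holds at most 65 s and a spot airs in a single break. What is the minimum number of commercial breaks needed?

8

Total = 55 + 55 + 55 + 45 + 45 + 30 + 30 + 25 + 25 + 20 + 20 + 20 + 15 + 15 = 455 s.
Lower bound: ⌈455/65⌉ = 7 commercial breaks.
A packing using 8 commercial breaks:
  break 1: 55 = 55
  break 2: 55 = 55
  break 3: 55 = 55
  break 4: 45 + 20 = 65
  break 5: 45 + 20 = 65
  break 6: 30 + 30 = 60
  break 7: 25 + 25 + 15 = 65
  break 8: 20 + 15 = 35
No arrangement into 7 commercial breaks stays within capacity, so 8 is optimal.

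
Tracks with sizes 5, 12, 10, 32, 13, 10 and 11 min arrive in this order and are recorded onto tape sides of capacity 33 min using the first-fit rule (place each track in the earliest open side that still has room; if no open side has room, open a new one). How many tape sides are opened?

4

  5 → side 1 (new)  [load 5/33]
  12 → side 1  [load 17/33]
  10 → side 1  [load 27/33]
  32 → side 2 (new)  [load 32/33]
  13 → side 3 (new)  [load 13/33]
  10 → side 3  [load 23/33]
  11 → side 4 (new)  [load 11/33]
4 tape sides opened.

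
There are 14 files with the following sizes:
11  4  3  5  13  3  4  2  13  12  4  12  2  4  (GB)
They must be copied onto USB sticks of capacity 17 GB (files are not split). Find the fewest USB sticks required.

6

Total = 13 + 13 + 12 + 12 + 11 + 5 + 4 + 4 + 4 + 4 + 3 + 3 + 2 + 2 = 92 GB.
Lower bound: ⌈92/17⌉ = 6 USB sticks.
A packing using 6 USB sticks:
  USB stick 1: 13 + 4 = 17
  USB stick 2: 13 + 4 = 17
  USB stick 3: 12 + 5 = 17
  USB stick 4: 12 + 4 = 16
  USB stick 5: 11 + 4 + 2 = 17
  USB stick 6: 3 + 3 + 2 = 8
This matches the lower bound, so 6 is optimal.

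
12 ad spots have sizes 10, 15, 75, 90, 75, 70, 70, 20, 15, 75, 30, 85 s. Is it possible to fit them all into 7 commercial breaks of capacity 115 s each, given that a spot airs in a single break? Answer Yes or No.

Yes

A valid assignment using 7 commercial breaks:
  break 1: 90 + 20 = 110
  break 2: 85 + 30 = 115
  break 3: 75 + 15 + 15 + 10 = 115
  break 4: 75 = 75
  break 5: 75 = 75
  break 6: 70 = 70
  break 7: 70 = 70
Every load is within 115 s, so 7 commercial breaks suffice.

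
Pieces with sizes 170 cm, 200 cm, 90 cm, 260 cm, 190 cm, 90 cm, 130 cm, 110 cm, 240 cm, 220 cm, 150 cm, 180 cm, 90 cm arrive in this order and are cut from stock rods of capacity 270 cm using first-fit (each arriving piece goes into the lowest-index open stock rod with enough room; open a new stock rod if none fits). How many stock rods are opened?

  170 → stock rod 1 (new)  [load 170/270]
  200 → stock rod 2 (new)  [load 200/270]
  90 → stock rod 1  [load 260/270]
  260 → stock rod 3 (new)  [load 260/270]
  190 → stock rod 4 (new)  [load 190/270]
  90 → stock rod 5 (new)  [load 90/270]
  130 → stock rod 5  [load 220/270]
  110 → stock rod 6 (new)  [load 110/270]
  240 → stock rod 7 (new)  [load 240/270]
  220 → stock rod 8 (new)  [load 220/270]
  150 → stock rod 6  [load 260/270]
  180 → stock rod 9 (new)  [load 180/270]
  90 → stock rod 9  [load 270/270]
9 stock rods opened.

9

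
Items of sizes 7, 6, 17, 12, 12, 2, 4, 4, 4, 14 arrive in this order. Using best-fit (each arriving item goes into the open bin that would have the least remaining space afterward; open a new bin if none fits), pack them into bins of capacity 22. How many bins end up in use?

  7 → bin 1 (new)  [load 7/22]
  6 → bin 1  [load 13/22]
  17 → bin 2 (new)  [load 17/22]
  12 → bin 3 (new)  [load 12/22]
  12 → bin 4 (new)  [load 12/22]
  2 → bin 2  [load 19/22]
  4 → bin 1  [load 17/22]
  4 → bin 1  [load 21/22]
  4 → bin 3  [load 16/22]
  14 → bin 5 (new)  [load 14/22]
5 bins opened.

5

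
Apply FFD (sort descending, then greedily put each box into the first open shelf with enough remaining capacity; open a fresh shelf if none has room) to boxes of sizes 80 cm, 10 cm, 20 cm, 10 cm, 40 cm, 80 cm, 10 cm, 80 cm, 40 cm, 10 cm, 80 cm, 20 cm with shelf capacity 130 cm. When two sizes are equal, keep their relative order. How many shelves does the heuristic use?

4

Sorted descending: 80, 80, 80, 80, 40, 40, 20, 20, 10, 10, 10, 10.
  80 → shelf 1 (new)  [load 80/130]
  80 → shelf 2 (new)  [load 80/130]
  80 → shelf 3 (new)  [load 80/130]
  80 → shelf 4 (new)  [load 80/130]
  40 → shelf 1  [load 120/130]
  40 → shelf 2  [load 120/130]
  20 → shelf 3  [load 100/130]
  20 → shelf 3  [load 120/130]
  10 → shelf 1  [load 130/130]
  10 → shelf 2  [load 130/130]
  10 → shelf 3  [load 130/130]
  10 → shelf 4  [load 90/130]
4 shelves opened.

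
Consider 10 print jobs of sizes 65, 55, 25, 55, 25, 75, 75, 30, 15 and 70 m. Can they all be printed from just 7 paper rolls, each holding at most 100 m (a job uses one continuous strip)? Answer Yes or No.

Yes

A valid assignment using 6 paper rolls:
  roll 1: 75 + 25 = 100
  roll 2: 75 + 25 = 100
  roll 3: 70 + 30 = 100
  roll 4: 65 + 15 = 80
  roll 5: 55 = 55
  roll 6: 55 = 55
That uses only 6 ≤ 7, so 7 paper rolls are enough.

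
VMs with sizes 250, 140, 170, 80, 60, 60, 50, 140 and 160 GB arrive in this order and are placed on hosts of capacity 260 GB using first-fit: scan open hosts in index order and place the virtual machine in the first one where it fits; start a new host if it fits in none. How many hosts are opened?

5

  250 → host 1 (new)  [load 250/260]
  140 → host 2 (new)  [load 140/260]
  170 → host 3 (new)  [load 170/260]
  80 → host 2  [load 220/260]
  60 → host 3  [load 230/260]
  60 → host 4 (new)  [load 60/260]
  50 → host 4  [load 110/260]
  140 → host 4  [load 250/260]
  160 → host 5 (new)  [load 160/260]
5 hosts opened.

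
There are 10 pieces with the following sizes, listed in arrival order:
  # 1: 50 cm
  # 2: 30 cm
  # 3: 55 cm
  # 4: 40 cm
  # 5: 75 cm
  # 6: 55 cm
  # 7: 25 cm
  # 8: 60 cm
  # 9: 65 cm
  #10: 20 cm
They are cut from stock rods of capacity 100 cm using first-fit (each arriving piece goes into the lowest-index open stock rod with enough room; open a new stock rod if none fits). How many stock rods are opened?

6

  50 → stock rod 1 (new)  [load 50/100]
  30 → stock rod 1  [load 80/100]
  55 → stock rod 2 (new)  [load 55/100]
  40 → stock rod 2  [load 95/100]
  75 → stock rod 3 (new)  [load 75/100]
  55 → stock rod 4 (new)  [load 55/100]
  25 → stock rod 3  [load 100/100]
  60 → stock rod 5 (new)  [load 60/100]
  65 → stock rod 6 (new)  [load 65/100]
  20 → stock rod 1  [load 100/100]
6 stock rods opened.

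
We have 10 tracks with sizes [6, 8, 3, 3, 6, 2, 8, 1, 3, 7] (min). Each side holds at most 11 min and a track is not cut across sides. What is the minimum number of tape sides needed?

5

Total = 8 + 8 + 7 + 6 + 6 + 3 + 3 + 3 + 2 + 1 = 47 min.
Lower bound: ⌈47/11⌉ = 5 tape sides.
A packing using 5 tape sides:
  side 1: 8 + 3 = 11
  side 2: 8 + 3 = 11
  side 3: 7 + 3 + 1 = 11
  side 4: 6 + 2 = 8
  side 5: 6 = 6
This matches the lower bound, so 5 is optimal.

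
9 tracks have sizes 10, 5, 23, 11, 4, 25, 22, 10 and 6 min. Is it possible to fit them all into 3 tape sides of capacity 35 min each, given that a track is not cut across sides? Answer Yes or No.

No

Total = 116 min; ⌈116/35⌉ = 4.
At least 4 tape sides are required, but only 3 are allowed.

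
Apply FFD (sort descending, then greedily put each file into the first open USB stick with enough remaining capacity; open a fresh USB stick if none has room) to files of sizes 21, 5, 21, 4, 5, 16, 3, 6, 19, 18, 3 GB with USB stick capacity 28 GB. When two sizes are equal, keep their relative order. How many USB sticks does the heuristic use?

Sorted descending: 21, 21, 19, 18, 16, 6, 5, 5, 4, 3, 3.
  21 → USB stick 1 (new)  [load 21/28]
  21 → USB stick 2 (new)  [load 21/28]
  19 → USB stick 3 (new)  [load 19/28]
  18 → USB stick 4 (new)  [load 18/28]
  16 → USB stick 5 (new)  [load 16/28]
  6 → USB stick 1  [load 27/28]
  5 → USB stick 2  [load 26/28]
  5 → USB stick 3  [load 24/28]
  4 → USB stick 3  [load 28/28]
  3 → USB stick 4  [load 21/28]
  3 → USB stick 4  [load 24/28]
5 USB sticks opened.

5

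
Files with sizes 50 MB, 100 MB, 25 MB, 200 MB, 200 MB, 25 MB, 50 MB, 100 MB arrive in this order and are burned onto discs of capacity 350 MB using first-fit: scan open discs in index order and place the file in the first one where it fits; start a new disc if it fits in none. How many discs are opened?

  50 → disc 1 (new)  [load 50/350]
  100 → disc 1  [load 150/350]
  25 → disc 1  [load 175/350]
  200 → disc 2 (new)  [load 200/350]
  200 → disc 3 (new)  [load 200/350]
  25 → disc 1  [load 200/350]
  50 → disc 1  [load 250/350]
  100 → disc 1  [load 350/350]
3 discs opened.

3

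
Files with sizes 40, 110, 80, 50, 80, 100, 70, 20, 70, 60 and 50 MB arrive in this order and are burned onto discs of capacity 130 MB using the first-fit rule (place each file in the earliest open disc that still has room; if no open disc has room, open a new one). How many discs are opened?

6

  40 → disc 1 (new)  [load 40/130]
  110 → disc 2 (new)  [load 110/130]
  80 → disc 1  [load 120/130]
  50 → disc 3 (new)  [load 50/130]
  80 → disc 3  [load 130/130]
  100 → disc 4 (new)  [load 100/130]
  70 → disc 5 (new)  [load 70/130]
  20 → disc 2  [load 130/130]
  70 → disc 6 (new)  [load 70/130]
  60 → disc 5  [load 130/130]
  50 → disc 6  [load 120/130]
6 discs opened.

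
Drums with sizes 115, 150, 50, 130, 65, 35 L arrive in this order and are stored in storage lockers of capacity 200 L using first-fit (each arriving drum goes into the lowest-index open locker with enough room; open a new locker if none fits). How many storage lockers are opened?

  115 → locker 1 (new)  [load 115/200]
  150 → locker 2 (new)  [load 150/200]
  50 → locker 1  [load 165/200]
  130 → locker 3 (new)  [load 130/200]
  65 → locker 3  [load 195/200]
  35 → locker 1  [load 200/200]
3 storage lockers opened.

3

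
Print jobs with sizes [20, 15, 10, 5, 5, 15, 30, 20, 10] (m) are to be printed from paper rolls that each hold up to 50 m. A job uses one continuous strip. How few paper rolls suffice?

Total = 30 + 20 + 20 + 15 + 15 + 10 + 10 + 5 + 5 = 130 m.
Lower bound: ⌈130/50⌉ = 3 paper rolls.
A packing using 3 paper rolls:
  roll 1: 30 + 20 = 50
  roll 2: 20 + 15 + 15 = 50
  roll 3: 10 + 10 + 5 + 5 = 30
This matches the lower bound, so 3 is optimal.

3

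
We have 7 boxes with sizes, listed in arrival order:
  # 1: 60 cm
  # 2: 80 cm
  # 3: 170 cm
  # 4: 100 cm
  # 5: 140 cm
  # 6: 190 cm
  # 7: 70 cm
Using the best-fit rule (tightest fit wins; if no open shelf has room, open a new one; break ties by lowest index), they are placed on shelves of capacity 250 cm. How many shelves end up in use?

4

  60 → shelf 1 (new)  [load 60/250]
  80 → shelf 1  [load 140/250]
  170 → shelf 2 (new)  [load 170/250]
  100 → shelf 1  [load 240/250]
  140 → shelf 3 (new)  [load 140/250]
  190 → shelf 4 (new)  [load 190/250]
  70 → shelf 2  [load 240/250]
4 shelves opened.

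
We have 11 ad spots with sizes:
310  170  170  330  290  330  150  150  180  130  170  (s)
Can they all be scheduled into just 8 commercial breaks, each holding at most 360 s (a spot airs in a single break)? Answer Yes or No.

Yes

A valid assignment using 8 commercial breaks:
  break 1: 330 = 330
  break 2: 330 = 330
  break 3: 310 = 310
  break 4: 290 = 290
  break 5: 180 + 170 = 350
  break 6: 170 + 170 = 340
  break 7: 150 + 150 = 300
  break 8: 130 = 130
Every load is within 360 s, so 8 commercial breaks suffice.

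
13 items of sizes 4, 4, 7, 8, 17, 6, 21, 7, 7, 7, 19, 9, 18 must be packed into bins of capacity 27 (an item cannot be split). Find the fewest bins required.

Total = 21 + 19 + 18 + 17 + 9 + 8 + 7 + 7 + 7 + 7 + 6 + 4 + 4 = 134.
Lower bound: ⌈134/27⌉ = 5 bins.
A packing using 6 bins:
  bin 1: 21 + 6 = 27
  bin 2: 19 + 8 = 27
  bin 3: 18 + 9 = 27
  bin 4: 17 + 7 = 24
  bin 5: 7 + 7 + 7 + 4 = 25
  bin 6: 4 = 4
No arrangement into 5 bins stays within capacity, so 6 is optimal.

6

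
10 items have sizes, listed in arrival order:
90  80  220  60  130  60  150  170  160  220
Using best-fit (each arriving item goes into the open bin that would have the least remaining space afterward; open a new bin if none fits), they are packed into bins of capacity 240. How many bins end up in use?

7

  90 → bin 1 (new)  [load 90/240]
  80 → bin 1  [load 170/240]
  220 → bin 2 (new)  [load 220/240]
  60 → bin 1  [load 230/240]
  130 → bin 3 (new)  [load 130/240]
  60 → bin 3  [load 190/240]
  150 → bin 4 (new)  [load 150/240]
  170 → bin 5 (new)  [load 170/240]
  160 → bin 6 (new)  [load 160/240]
  220 → bin 7 (new)  [load 220/240]
7 bins opened.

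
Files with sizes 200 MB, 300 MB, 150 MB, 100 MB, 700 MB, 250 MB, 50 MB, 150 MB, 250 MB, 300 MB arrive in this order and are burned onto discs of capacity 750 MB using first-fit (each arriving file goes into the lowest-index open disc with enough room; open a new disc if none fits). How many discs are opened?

4

  200 → disc 1 (new)  [load 200/750]
  300 → disc 1  [load 500/750]
  150 → disc 1  [load 650/750]
  100 → disc 1  [load 750/750]
  700 → disc 2 (new)  [load 700/750]
  250 → disc 3 (new)  [load 250/750]
  50 → disc 2  [load 750/750]
  150 → disc 3  [load 400/750]
  250 → disc 3  [load 650/750]
  300 → disc 4 (new)  [load 300/750]
4 discs opened.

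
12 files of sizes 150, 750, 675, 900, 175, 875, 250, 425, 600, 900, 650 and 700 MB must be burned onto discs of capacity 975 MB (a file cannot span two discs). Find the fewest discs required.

Total = 900 + 900 + 875 + 750 + 700 + 675 + 650 + 600 + 425 + 250 + 175 + 150 = 7050 MB.
Lower bound: ⌈7050/975⌉ = 8 discs.
A packing using 9 discs:
  disc 1: 900 = 900
  disc 2: 900 = 900
  disc 3: 875 = 875
  disc 4: 750 + 175 = 925
  disc 5: 700 + 250 = 950
  disc 6: 675 + 150 = 825
  disc 7: 650 = 650
  disc 8: 600 = 600
  disc 9: 425 = 425
No arrangement into 8 discs stays within capacity, so 9 is optimal.

9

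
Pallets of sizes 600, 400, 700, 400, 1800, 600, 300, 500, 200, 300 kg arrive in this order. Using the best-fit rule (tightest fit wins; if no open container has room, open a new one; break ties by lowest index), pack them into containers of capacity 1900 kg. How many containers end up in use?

4

  600 → container 1 (new)  [load 600/1900]
  400 → container 1  [load 1000/1900]
  700 → container 1  [load 1700/1900]
  400 → container 2 (new)  [load 400/1900]
  1800 → container 3 (new)  [load 1800/1900]
  600 → container 2  [load 1000/1900]
  300 → container 2  [load 1300/1900]
  500 → container 2  [load 1800/1900]
  200 → container 1  [load 1900/1900]
  300 → container 4 (new)  [load 300/1900]
4 containers opened.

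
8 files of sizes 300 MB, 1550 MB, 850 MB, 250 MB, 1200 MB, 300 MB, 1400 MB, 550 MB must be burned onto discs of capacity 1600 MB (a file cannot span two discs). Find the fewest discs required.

5

Total = 1550 + 1400 + 1200 + 850 + 550 + 300 + 300 + 250 = 6400 MB.
Lower bound: ⌈6400/1600⌉ = 4 discs.
A packing using 5 discs:
  disc 1: 1550 = 1550
  disc 2: 1400 = 1400
  disc 3: 1200 + 300 = 1500
  disc 4: 850 + 550 = 1400
  disc 5: 300 + 250 = 550
No arrangement into 4 discs stays within capacity, so 5 is optimal.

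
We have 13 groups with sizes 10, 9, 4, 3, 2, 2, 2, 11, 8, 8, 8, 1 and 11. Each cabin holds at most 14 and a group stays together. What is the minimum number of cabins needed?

7

Total = 11 + 11 + 10 + 9 + 8 + 8 + 8 + 4 + 3 + 2 + 2 + 2 + 1 = 79.
Lower bound: ⌈79/14⌉ = 6 cabins.
Also, 7 groups each exceed 7, and no two of those can share a cabin, so at least 7 cabins are needed.
A packing using 7 cabins:
  cabin 1: 11 + 3 = 14
  cabin 2: 11 + 2 + 1 = 14
  cabin 3: 10 + 4 = 14
  cabin 4: 9 + 2 + 2 = 13
  cabin 5: 8 = 8
  cabin 6: 8 = 8
  cabin 7: 8 = 8
This matches the lower bound, so 7 is optimal.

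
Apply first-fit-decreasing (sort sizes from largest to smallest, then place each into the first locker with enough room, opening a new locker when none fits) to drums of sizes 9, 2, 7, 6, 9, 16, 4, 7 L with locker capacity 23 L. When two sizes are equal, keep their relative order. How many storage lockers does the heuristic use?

Sorted descending: 16, 9, 9, 7, 7, 6, 4, 2.
  16 → locker 1 (new)  [load 16/23]
  9 → locker 2 (new)  [load 9/23]
  9 → locker 2  [load 18/23]
  7 → locker 1  [load 23/23]
  7 → locker 3 (new)  [load 7/23]
  6 → locker 3  [load 13/23]
  4 → locker 2  [load 22/23]
  2 → locker 3  [load 15/23]
3 storage lockers opened.

3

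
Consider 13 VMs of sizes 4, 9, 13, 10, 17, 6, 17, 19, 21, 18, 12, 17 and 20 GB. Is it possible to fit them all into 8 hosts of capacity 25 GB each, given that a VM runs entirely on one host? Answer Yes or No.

No

Total = 183 GB; ⌈183/25⌉ = 8.
The bound of 8 does not rule out 8, but exhaustive search shows no assignment into 8 hosts of capacity 25 GB exists — the minimum is 9.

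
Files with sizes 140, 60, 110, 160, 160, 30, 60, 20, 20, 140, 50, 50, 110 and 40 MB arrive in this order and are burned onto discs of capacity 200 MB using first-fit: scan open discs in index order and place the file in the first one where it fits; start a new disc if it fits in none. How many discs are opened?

  140 → disc 1 (new)  [load 140/200]
  60 → disc 1  [load 200/200]
  110 → disc 2 (new)  [load 110/200]
  160 → disc 3 (new)  [load 160/200]
  160 → disc 4 (new)  [load 160/200]
  30 → disc 2  [load 140/200]
  60 → disc 2  [load 200/200]
  20 → disc 3  [load 180/200]
  20 → disc 3  [load 200/200]
  140 → disc 5 (new)  [load 140/200]
  50 → disc 5  [load 190/200]
  50 → disc 6 (new)  [load 50/200]
  110 → disc 6  [load 160/200]
  40 → disc 4  [load 200/200]
6 discs opened.

6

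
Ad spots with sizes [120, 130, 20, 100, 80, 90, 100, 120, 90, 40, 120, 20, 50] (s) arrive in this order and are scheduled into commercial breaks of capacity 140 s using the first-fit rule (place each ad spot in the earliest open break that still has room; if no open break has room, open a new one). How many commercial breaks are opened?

  120 → break 1 (new)  [load 120/140]
  130 → break 2 (new)  [load 130/140]
  20 → break 1  [load 140/140]
  100 → break 3 (new)  [load 100/140]
  80 → break 4 (new)  [load 80/140]
  90 → break 5 (new)  [load 90/140]
  100 → break 6 (new)  [load 100/140]
  120 → break 7 (new)  [load 120/140]
  90 → break 8 (new)  [load 90/140]
  40 → break 3  [load 140/140]
  120 → break 9 (new)  [load 120/140]
  20 → break 4  [load 100/140]
  50 → break 5  [load 140/140]
9 commercial breaks opened.

9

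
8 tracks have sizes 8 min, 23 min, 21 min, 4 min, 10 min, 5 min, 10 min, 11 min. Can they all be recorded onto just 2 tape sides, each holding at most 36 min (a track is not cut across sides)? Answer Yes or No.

No

Total = 92 min; ⌈92/36⌉ = 3.
At least 3 tape sides are required, but only 2 are allowed.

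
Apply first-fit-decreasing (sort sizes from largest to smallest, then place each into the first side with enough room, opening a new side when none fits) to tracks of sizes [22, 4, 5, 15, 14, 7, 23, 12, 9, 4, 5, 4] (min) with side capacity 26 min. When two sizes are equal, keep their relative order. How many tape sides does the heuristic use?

Sorted descending: 23, 22, 15, 14, 12, 9, 7, 5, 5, 4, 4, 4.
  23 → side 1 (new)  [load 23/26]
  22 → side 2 (new)  [load 22/26]
  15 → side 3 (new)  [load 15/26]
  14 → side 4 (new)  [load 14/26]
  12 → side 4  [load 26/26]
  9 → side 3  [load 24/26]
  7 → side 5 (new)  [load 7/26]
  5 → side 5  [load 12/26]
  5 → side 5  [load 17/26]
  4 → side 2  [load 26/26]
  4 → side 5  [load 21/26]
  4 → side 5  [load 25/26]
5 tape sides opened.

5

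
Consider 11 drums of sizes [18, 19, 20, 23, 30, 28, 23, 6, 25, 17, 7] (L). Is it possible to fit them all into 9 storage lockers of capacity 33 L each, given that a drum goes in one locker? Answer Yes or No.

Yes

A valid assignment using 9 storage lockers:
  locker 1: 30 = 30
  locker 2: 28 = 28
  locker 3: 25 + 7 = 32
  locker 4: 23 + 6 = 29
  locker 5: 23 = 23
  locker 6: 20 = 20
  locker 7: 19 = 19
  locker 8: 18 = 18
  locker 9: 17 = 17
Every load is within 33 L, so 9 storage lockers suffice.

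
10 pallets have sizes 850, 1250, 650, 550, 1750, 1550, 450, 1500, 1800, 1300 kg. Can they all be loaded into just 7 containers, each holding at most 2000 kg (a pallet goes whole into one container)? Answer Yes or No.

Yes

A valid assignment using 7 containers:
  container 1: 1800 = 1800
  container 2: 1750 = 1750
  container 3: 1550 + 450 = 2000
  container 4: 1500 = 1500
  container 5: 1300 + 650 = 1950
  container 6: 1250 + 550 = 1800
  container 7: 850 = 850
Every load is within 2000 kg, so 7 containers suffice.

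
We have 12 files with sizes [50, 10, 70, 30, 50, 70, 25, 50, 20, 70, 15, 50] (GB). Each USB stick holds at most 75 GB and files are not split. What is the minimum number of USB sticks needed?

8

Total = 70 + 70 + 70 + 50 + 50 + 50 + 50 + 30 + 25 + 20 + 15 + 10 = 510 GB.
Lower bound: ⌈510/75⌉ = 7 USB sticks.
A packing using 8 USB sticks:
  USB stick 1: 70 = 70
  USB stick 2: 70 = 70
  USB stick 3: 70 = 70
  USB stick 4: 50 + 25 = 75
  USB stick 5: 50 + 20 = 70
  USB stick 6: 50 + 15 + 10 = 75
  USB stick 7: 50 = 50
  USB stick 8: 30 = 30
No arrangement into 7 USB sticks stays within capacity, so 8 is optimal.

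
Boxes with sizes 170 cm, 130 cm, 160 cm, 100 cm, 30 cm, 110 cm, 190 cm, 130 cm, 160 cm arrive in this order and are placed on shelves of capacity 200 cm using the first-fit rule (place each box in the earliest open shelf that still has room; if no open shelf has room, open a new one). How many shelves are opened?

  170 → shelf 1 (new)  [load 170/200]
  130 → shelf 2 (new)  [load 130/200]
  160 → shelf 3 (new)  [load 160/200]
  100 → shelf 4 (new)  [load 100/200]
  30 → shelf 1  [load 200/200]
  110 → shelf 5 (new)  [load 110/200]
  190 → shelf 6 (new)  [load 190/200]
  130 → shelf 7 (new)  [load 130/200]
  160 → shelf 8 (new)  [load 160/200]
8 shelves opened.

8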